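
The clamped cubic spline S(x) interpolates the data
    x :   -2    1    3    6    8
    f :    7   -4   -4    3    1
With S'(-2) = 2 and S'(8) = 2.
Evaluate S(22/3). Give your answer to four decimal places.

0.8362

Let m_i = S''(x_i). Step sizes h_i = 3, 2, 3, 2; slopes of the chords Δ_i = (y_(i+1) - y_i)/h_i = -11/3, 0, 7/3, -1.
  3·m_0 + 10·m_1 + 2·m_2 = 6(Δ_1 - Δ_0) = 22
  2·m_1 + 10·m_2 + 3·m_3 = 6(Δ_2 - Δ_1) = 14
  3·m_2 + 10·m_3 + 2·m_4 = 6(Δ_3 - Δ_2) = -20
Clamped end conditions give two more equations: 2h_0·m_0 + h_0·m_1 = 6(Δ_0 - S'(-2)) = -34 and h_3·m_3 + 2h_3·m_4 = 6(S'(8) - Δ_3) = 18.
Solving: m_0 = -3376/435, m_1 = 1822/435, m_2 = 739/435, m_3 = -1648/435, m_4 = 5563/870.
On [6, 8], S(x) = 3 - 527/870·(x - 6) - 824/435·(x - 6)² + 2953/3480·(x - 6)³.
With (x - 6) = 4/3: S(22/3) = 9821/11745.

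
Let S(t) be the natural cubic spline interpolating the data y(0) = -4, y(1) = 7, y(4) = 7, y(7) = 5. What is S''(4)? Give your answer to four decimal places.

1.9080

Write M_i for S''(x_i). With h_i = 1, 3, 3 and divided differences Δ_i = 11, 0, -2/3, the continuity of S' gives the tridiagonal system
  1·M_0 + 8·M_1 + 3·M_2 = 6(Δ_1 - Δ_0) = -66
  3·M_1 + 12·M_2 + 3·M_3 = 6(Δ_2 - Δ_1) = -4
Natural end conditions: M_0 = M_3 = 0.
Hence M_0 = 0, M_1 = -260/29, M_2 = 166/87, M_3 = 0.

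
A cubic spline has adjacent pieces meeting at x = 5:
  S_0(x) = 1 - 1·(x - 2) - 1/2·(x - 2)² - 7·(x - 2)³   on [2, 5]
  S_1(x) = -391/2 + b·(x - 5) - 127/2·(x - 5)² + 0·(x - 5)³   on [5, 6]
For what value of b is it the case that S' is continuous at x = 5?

-193

S_0'(x) = -1 - 1·(x - 2) - 21·(x - 2)², so S_0'(5) = -193. On the right, S_1'(5) = b, so b = -193.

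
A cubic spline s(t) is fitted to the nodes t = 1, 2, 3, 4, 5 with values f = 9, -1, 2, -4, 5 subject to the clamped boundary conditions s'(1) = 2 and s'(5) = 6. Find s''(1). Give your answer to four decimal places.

-57.0714

With M_i denoting the second derivative at x_i, h_i = 1, 1, 1, 1, and Δ_i = (y_(i+1) − y_i)/h_i = -10, 3, -6, 9:
  1·M_0 + 4·M_1 + 1·M_2 = 6(Δ_1 - Δ_0) = 78
  1·M_1 + 4·M_2 + 1·M_3 = 6(Δ_2 - Δ_1) = -54
  1·M_2 + 4·M_3 + 1·M_4 = 6(Δ_3 - Δ_2) = 90
Clamped end conditions give two more equations: 2h_0·M_0 + h_0·M_1 = 6(Δ_0 - s'(1)) = -72 and h_3·M_3 + 2h_3·M_4 = 6(s'(5) - Δ_3) = -18.
Solving: M_0 = -799/14, M_1 = 295/7, M_2 = -67/2, M_3 = 265/7, M_4 = -391/14.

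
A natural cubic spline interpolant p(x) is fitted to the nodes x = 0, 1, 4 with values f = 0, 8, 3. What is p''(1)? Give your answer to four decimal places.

-7.2500

With M_i denoting the second derivative at x_i, h_i = 1, 3, and Δ_i = (y_(i+1) − y_i)/h_i = 8, -5/3:
  1·M_0 + 8·M_1 + 3·M_2 = 6(Δ_1 - Δ_0) = -58
Natural end conditions: M_0 = M_2 = 0.
Solving the tridiagonal system: M_0 = 0, M_1 = -29/4, M_2 = 0.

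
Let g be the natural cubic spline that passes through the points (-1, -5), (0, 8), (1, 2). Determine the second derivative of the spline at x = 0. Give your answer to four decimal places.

-28.5000

Write σ_i for g''(x_i). With h_i = 1, 1 and divided differences Δ_i = 13, -6, the continuity of g' gives the tridiagonal system
  1·σ_0 + 4·σ_1 + 1·σ_2 = 6(Δ_1 - Δ_0) = -114
Natural end conditions: σ_0 = σ_2 = 0.
Solving the tridiagonal system: σ_0 = 0, σ_1 = -57/2, σ_2 = 0.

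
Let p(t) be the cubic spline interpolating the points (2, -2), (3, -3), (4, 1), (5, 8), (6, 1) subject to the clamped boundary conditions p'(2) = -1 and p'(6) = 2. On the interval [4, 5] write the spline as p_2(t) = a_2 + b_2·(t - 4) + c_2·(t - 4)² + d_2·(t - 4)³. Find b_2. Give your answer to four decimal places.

Write m_i for p''(x_i). With h_i = 1, 1, 1, 1 and divided differences Δ_i = -1, 4, 7, -7, the continuity of p' gives the tridiagonal system
  1·m_0 + 4·m_1 + 1·m_2 = 6(Δ_1 - Δ_0) = 30
  1·m_1 + 4·m_2 + 1·m_3 = 6(Δ_2 - Δ_1) = 18
  1·m_2 + 4·m_3 + 1·m_4 = 6(Δ_3 - Δ_2) = -84
Clamped end conditions give two more equations: 2h_0·m_0 + h_0·m_1 = 6(Δ_0 - p'(2)) = 0 and h_3·m_3 + 2h_3·m_4 = 6(p'(6) - Δ_3) = 54.
Solving: m_0 = -18/7, m_1 = 36/7, m_2 = 12, m_3 = -246/7, m_4 = 312/7.
On [4, 5], with p_2(t) = a_2 + b_2·(t - 4) + c_2·(t - 4)² + d_2·(t - 4)³: c_2 = m_2/2 = 6, d_2 = (m_3 - m_2)/(6h_2) = -55/7, b_2 = Δ_2 - h_2(2m_2 + m_3)/6 = 62/7.

8.8571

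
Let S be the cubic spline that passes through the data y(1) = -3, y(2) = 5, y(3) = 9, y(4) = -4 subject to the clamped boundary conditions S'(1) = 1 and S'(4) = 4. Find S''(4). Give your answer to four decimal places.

72.8000

Write m_i for S''(x_i). With h_i = 1, 1, 1 and divided differences Δ_i = 8, 4, -13, the continuity of S' gives the tridiagonal system
  1·m_0 + 4·m_1 + 1·m_2 = 6(Δ_1 - Δ_0) = -24
  1·m_1 + 4·m_2 + 1·m_3 = 6(Δ_2 - Δ_1) = -102
Clamped end conditions give two more equations: 2h_0·m_0 + h_0·m_1 = 6(Δ_0 - S'(1)) = 42 and h_2·m_2 + 2h_2·m_3 = 6(S'(4) - Δ_2) = 102.
Solving: m_0 = 106/5, m_1 = -2/5, m_2 = -218/5, m_3 = 364/5.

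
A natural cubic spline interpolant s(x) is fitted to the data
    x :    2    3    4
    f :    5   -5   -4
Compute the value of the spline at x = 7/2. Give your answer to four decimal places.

-5.5313

Write M_i for s''(x_i). With h_i = 1, 1 and divided differences Δ_i = -10, 1, the continuity of s' gives the tridiagonal system
  1·M_0 + 4·M_1 + 1·M_2 = 6(Δ_1 - Δ_0) = 66
Natural end conditions: M_0 = M_2 = 0.
Solving: M_0 = 0, M_1 = 33/2, M_2 = 0.
On [3, 4], s(x) = -5 - 9/2·(x - 3) + 33/4·(x - 3)² - 11/4·(x - 3)³.
With (x - 3) = 1/2: s(7/2) = -177/32.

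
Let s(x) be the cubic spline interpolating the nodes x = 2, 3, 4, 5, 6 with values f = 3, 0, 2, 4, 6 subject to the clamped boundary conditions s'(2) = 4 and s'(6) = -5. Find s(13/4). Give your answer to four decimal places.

-0.1563

With m_i denoting the second derivative at x_i, h_i = 1, 1, 1, 1, and Δ_i = (y_(i+1) − y_i)/h_i = -3, 2, 2, 2:
  1·m_0 + 4·m_1 + 1·m_2 = 6(Δ_1 - Δ_0) = 30
  1·m_1 + 4·m_2 + 1·m_3 = 6(Δ_2 - Δ_1) = 0
  1·m_2 + 4·m_3 + 1·m_4 = 6(Δ_3 - Δ_2) = 0
Clamped end conditions give two more equations: 2h_0·m_0 + h_0·m_1 = 6(Δ_0 - s'(2)) = -42 and h_3·m_3 + 2h_3·m_4 = 6(s'(6) - Δ_3) = -42.
Forward elimination and back-substitution give m_0 = -204/7, m_1 = 114/7, m_2 = -6, m_3 = 54/7, m_4 = -174/7.
On [3, 4], s(x) = 0 - 17/7·(x - 3) + 57/7·(x - 3)² - 26/7·(x - 3)³.
With (x - 3) = 1/4: s(13/4) = -5/32.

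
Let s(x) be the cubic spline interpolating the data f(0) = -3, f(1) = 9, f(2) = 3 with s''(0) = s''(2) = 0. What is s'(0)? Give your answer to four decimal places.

16.5000

With σ_i denoting the second derivative at x_i, h_i = 1, 1, and Δ_i = (y_(i+1) − y_i)/h_i = 12, -6:
  1·σ_0 + 4·σ_1 + 1·σ_2 = 6(Δ_1 - Δ_0) = -108
Natural end conditions: σ_0 = σ_2 = 0.
Solving: σ_0 = 0, σ_1 = -27, σ_2 = 0.
On [0, 1], s'(x) = b_0 + 2c_0·x + 3d_0·x² with b_0 = Δ_0 - h_0(2σ_0 + σ_1)/6 = 33/2, c_0 = σ_0/2 = 0, d_0 = (σ_1 - σ_0)/(6h_0) = -9/2. So s'(0) = 33/2.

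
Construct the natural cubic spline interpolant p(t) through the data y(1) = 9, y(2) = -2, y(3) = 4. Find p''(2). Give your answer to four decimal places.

Put m_i = p'' at the i-th knot. Here h = (1, 1) and Δ = (-11, 6), so the interior equations h_(i-1)·m_(i-1) + 2(h_(i-1)+h_i)·m_i + h_i·m_(i+1) = 6(Δ_i − Δ_(i-1)) read
  1·m_0 + 4·m_1 + 1·m_2 = 6(Δ_1 - Δ_0) = 102
Natural end conditions: m_0 = m_2 = 0.
Solving the tridiagonal system: m_0 = 0, m_1 = 51/2, m_2 = 0.

25.5000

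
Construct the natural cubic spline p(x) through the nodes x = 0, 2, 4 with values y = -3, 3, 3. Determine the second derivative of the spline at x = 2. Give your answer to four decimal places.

-2.2500

Put M_i = p'' at the i-th knot. Here h = (2, 2) and Δ = (3, 0), so the interior equations h_(i-1)·M_(i-1) + 2(h_(i-1)+h_i)·M_i + h_i·M_(i+1) = 6(Δ_i − Δ_(i-1)) read
  2·M_0 + 8·M_1 + 2·M_2 = 6(Δ_1 - Δ_0) = -18
Natural end conditions: M_0 = M_2 = 0.
Hence M_0 = 0, M_1 = -9/4, M_2 = 0.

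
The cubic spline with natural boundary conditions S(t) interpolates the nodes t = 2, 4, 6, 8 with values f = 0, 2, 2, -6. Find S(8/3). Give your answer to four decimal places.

Put M_i = S'' at the i-th knot. Here h = (2, 2, 2) and Δ = (1, 0, -4), so the interior equations h_(i-1)·M_(i-1) + 2(h_(i-1)+h_i)·M_i + h_i·M_(i+1) = 6(Δ_i − Δ_(i-1)) read
  2·M_0 + 8·M_1 + 2·M_2 = 6(Δ_1 - Δ_0) = -6
  2·M_1 + 8·M_2 + 2·M_3 = 6(Δ_2 - Δ_1) = -24
Natural end conditions: M_0 = M_3 = 0.
Hence M_0 = 0, M_1 = 0, M_2 = -3, M_3 = 0.
On [2, 4], S(t) = 0 + 1·(t - 2) + 0·(t - 2)² + 0·(t - 2)³.
With (t - 2) = 2/3: S(8/3) = 2/3.

0.6667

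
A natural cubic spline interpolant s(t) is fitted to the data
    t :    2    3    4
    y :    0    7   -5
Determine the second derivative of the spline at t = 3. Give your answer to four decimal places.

-28.5000

Let σ_i = s''(x_i). Step sizes h_i = 1, 1; slopes of the chords Δ_i = (y_(i+1) - y_i)/h_i = 7, -12.
  1·σ_0 + 4·σ_1 + 1·σ_2 = 6(Δ_1 - Δ_0) = -114
Natural end conditions: σ_0 = σ_2 = 0.
Forward elimination and back-substitution give σ_0 = 0, σ_1 = -57/2, σ_2 = 0.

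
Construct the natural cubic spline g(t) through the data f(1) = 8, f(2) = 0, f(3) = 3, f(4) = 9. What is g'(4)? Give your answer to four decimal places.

6.0667

Let σ_i = g''(x_i). Step sizes h_i = 1, 1, 1; slopes of the chords Δ_i = (y_(i+1) - y_i)/h_i = -8, 3, 6.
  1·σ_0 + 4·σ_1 + 1·σ_2 = 6(Δ_1 - Δ_0) = 66
  1·σ_1 + 4·σ_2 + 1·σ_3 = 6(Δ_2 - Δ_1) = 18
Natural end conditions: σ_0 = σ_3 = 0.
Hence σ_0 = 0, σ_1 = 82/5, σ_2 = 2/5, σ_3 = 0.
On [3, 4], g'(t) = b_2 + 2c_2·(t - 3) + 3d_2·(t - 3)² with b_2 = Δ_2 - h_2(2σ_2 + σ_3)/6 = 88/15, c_2 = σ_2/2 = 1/5, d_2 = (σ_3 - σ_2)/(6h_2) = -1/15. So g'(4) = 91/15.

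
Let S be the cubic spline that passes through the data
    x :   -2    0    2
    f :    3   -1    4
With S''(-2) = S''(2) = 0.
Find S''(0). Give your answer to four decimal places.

Write σ_i for S''(x_i). With h_i = 2, 2 and divided differences Δ_i = -2, 5/2, the continuity of S' gives the tridiagonal system
  2·σ_0 + 8·σ_1 + 2·σ_2 = 6(Δ_1 - Δ_0) = 27
Natural end conditions: σ_0 = σ_2 = 0.
Hence σ_0 = 0, σ_1 = 27/8, σ_2 = 0.

3.3750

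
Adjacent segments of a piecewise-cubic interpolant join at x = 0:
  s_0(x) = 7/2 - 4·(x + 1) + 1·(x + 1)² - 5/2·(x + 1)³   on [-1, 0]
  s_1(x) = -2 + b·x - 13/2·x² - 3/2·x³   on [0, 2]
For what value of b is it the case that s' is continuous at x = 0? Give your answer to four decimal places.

-9.5000

s_0'(x) = -4 + 2·(x + 1) - 15/2·(x + 1)², so s_0'(0) = -19/2. On the right, s_1'(0) = b, so b = -19/2.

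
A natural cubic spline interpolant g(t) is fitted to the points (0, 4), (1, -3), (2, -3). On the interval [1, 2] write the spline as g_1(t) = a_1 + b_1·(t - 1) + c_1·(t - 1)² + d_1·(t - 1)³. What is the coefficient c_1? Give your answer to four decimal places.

Put M_i = g'' at the i-th knot. Here h = (1, 1) and Δ = (-7, 0), so the interior equations h_(i-1)·M_(i-1) + 2(h_(i-1)+h_i)·M_i + h_i·M_(i+1) = 6(Δ_i − Δ_(i-1)) read
  1·M_0 + 4·M_1 + 1·M_2 = 6(Δ_1 - Δ_0) = 42
Natural end conditions: M_0 = M_2 = 0.
Forward elimination and back-substitution give M_0 = 0, M_1 = 21/2, M_2 = 0.
On [1, 2], with g_1(t) = a_1 + b_1·(t - 1) + c_1·(t - 1)² + d_1·(t - 1)³: c_1 = M_1/2 = 21/4, d_1 = (M_2 - M_1)/(6h_1) = -7/4, b_1 = Δ_1 - h_1(2M_1 + M_2)/6 = -7/2.

5.2500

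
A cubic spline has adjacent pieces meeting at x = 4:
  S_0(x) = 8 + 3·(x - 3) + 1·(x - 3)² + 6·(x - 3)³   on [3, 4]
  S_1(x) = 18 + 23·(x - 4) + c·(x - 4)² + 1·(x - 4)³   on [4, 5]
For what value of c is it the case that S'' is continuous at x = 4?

S_0''(x) = 2 + 36·(x - 3), so S_0''(4) = 38. On the right, S_1''(4) = 2c, so c = 19.

19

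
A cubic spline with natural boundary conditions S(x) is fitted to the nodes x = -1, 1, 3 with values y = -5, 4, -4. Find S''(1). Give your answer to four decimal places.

Let M_i = S''(x_i). Step sizes h_i = 2, 2; slopes of the chords Δ_i = (y_(i+1) - y_i)/h_i = 9/2, -4.
  2·M_0 + 8·M_1 + 2·M_2 = 6(Δ_1 - Δ_0) = -51
Natural end conditions: M_0 = M_2 = 0.
Hence M_0 = 0, M_1 = -51/8, M_2 = 0.

-6.3750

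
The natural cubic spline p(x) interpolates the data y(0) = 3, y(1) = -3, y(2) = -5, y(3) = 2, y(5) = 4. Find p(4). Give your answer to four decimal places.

5.1279

With M_i denoting the second derivative at x_i, h_i = 1, 1, 1, 2, and Δ_i = (y_(i+1) − y_i)/h_i = -6, -2, 7, 1:
  1·M_0 + 4·M_1 + 1·M_2 = 6(Δ_1 - Δ_0) = 24
  1·M_1 + 4·M_2 + 1·M_3 = 6(Δ_2 - Δ_1) = 54
  1·M_2 + 6·M_3 + 2·M_4 = 6(Δ_3 - Δ_2) = -36
Natural end conditions: M_0 = M_4 = 0.
Solving: M_0 = 0, M_1 = 96/43, M_2 = 648/43, M_3 = -366/43, M_4 = 0.
On [3, 5], p(x) = 2 + 287/43·(x - 3) - 183/43·(x - 3)² + 61/86·(x - 3)³.
With (x - 3) = 1: p(4) = 441/86.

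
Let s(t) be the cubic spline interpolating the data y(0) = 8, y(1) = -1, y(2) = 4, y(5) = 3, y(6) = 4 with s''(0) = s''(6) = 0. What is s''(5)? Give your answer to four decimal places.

4.1698

Put m_i = s'' at the i-th knot. Here h = (1, 1, 3, 1) and Δ = (-9, 5, -1/3, 1), so the interior equations h_(i-1)·m_(i-1) + 2(h_(i-1)+h_i)·m_i + h_i·m_(i+1) = 6(Δ_i − Δ_(i-1)) read
  1·m_0 + 4·m_1 + 1·m_2 = 6(Δ_1 - Δ_0) = 84
  1·m_1 + 8·m_2 + 3·m_3 = 6(Δ_2 - Δ_1) = -32
  3·m_2 + 8·m_3 + 1·m_4 = 6(Δ_3 - Δ_2) = 8
Natural end conditions: m_0 = m_4 = 0.
Hence m_0 = 0, m_1 = 1225/53, m_2 = -448/53, m_3 = 221/53, m_4 = 0.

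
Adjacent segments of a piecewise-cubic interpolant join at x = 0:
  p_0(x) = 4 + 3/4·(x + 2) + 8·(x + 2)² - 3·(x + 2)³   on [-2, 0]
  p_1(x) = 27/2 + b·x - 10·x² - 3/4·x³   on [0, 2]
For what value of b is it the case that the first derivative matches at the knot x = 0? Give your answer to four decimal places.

p_0'(x) = 3/4 + 16·(x + 2) - 9·(x + 2)², so p_0'(0) = -13/4. On the right, p_1'(0) = b, so b = -13/4.

-3.2500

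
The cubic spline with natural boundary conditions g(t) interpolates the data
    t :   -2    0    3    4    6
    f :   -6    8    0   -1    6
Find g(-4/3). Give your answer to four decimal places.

Let M_i = g''(x_i). Step sizes h_i = 2, 3, 1, 2; slopes of the chords Δ_i = (y_(i+1) - y_i)/h_i = 7, -8/3, -1, 7/2.
  2·M_0 + 10·M_1 + 3·M_2 = 6(Δ_1 - Δ_0) = -58
  3·M_1 + 8·M_2 + 1·M_3 = 6(Δ_2 - Δ_1) = 10
  1·M_2 + 6·M_3 + 2·M_4 = 6(Δ_3 - Δ_2) = 27
Natural end conditions: M_0 = M_4 = 0.
Hence M_0 = 0, M_1 = -2825/416, M_2 = 687/208, M_3 = 1643/416, M_4 = 0.
On [-2, 0], g(t) = -6 + 11561/1248·(t + 2) + 0·(t + 2)² - 2825/4992·(t + 2)³.
With (t + 2) = 2/3: g(-4/3) = 17/2106.

0.0081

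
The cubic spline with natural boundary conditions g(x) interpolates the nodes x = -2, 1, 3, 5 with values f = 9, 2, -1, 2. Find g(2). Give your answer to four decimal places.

With m_i denoting the second derivative at x_i, h_i = 3, 2, 2, and Δ_i = (y_(i+1) − y_i)/h_i = -7/3, -3/2, 3/2:
  3·m_0 + 10·m_1 + 2·m_2 = 6(Δ_1 - Δ_0) = 5
  2·m_1 + 8·m_2 + 2·m_3 = 6(Δ_2 - Δ_1) = 18
Natural end conditions: m_0 = m_3 = 0.
Solving: m_0 = 0, m_1 = 1/19, m_2 = 85/38, m_3 = 0.
On [1, 3], g(x) = 2 - 130/57·(x - 1) + 1/38·(x - 1)² + 83/456·(x - 1)³.
With (x - 1) = 1: g(2) = -11/152.

-0.0724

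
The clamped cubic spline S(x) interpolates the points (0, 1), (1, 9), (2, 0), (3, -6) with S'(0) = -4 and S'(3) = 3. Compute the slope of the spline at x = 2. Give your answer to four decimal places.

-12.8667

With σ_i denoting the second derivative at x_i, h_i = 1, 1, 1, and Δ_i = (y_(i+1) − y_i)/h_i = 8, -9, -6:
  1·σ_0 + 4·σ_1 + 1·σ_2 = 6(Δ_1 - Δ_0) = -102
  1·σ_1 + 4·σ_2 + 1·σ_3 = 6(Δ_2 - Δ_1) = 18
Clamped end conditions give two more equations: 2h_0·σ_0 + h_0·σ_1 = 6(Δ_0 - S'(0)) = 72 and h_2·σ_2 + 2h_2·σ_3 = 6(S'(3) - Δ_2) = 54.
Solving: σ_0 = 856/15, σ_1 = -632/15, σ_2 = 142/15, σ_3 = 334/15.
On [2, 3], S'(x) = b_2 + 2c_2·(x - 2) + 3d_2·(x - 2)² with b_2 = Δ_2 - h_2(2σ_2 + σ_3)/6 = -193/15, c_2 = σ_2/2 = 71/15, d_2 = (σ_3 - σ_2)/(6h_2) = 32/15. So S'(2) = -193/15.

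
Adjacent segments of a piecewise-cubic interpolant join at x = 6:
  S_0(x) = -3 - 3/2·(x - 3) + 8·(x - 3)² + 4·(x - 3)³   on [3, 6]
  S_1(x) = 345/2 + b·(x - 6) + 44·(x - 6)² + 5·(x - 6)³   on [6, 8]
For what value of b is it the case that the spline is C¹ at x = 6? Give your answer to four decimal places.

154.5000

S_0'(x) = -3/2 + 16·(x - 3) + 12·(x - 3)², so S_0'(6) = 309/2. On the right, S_1'(6) = b, so b = 309/2.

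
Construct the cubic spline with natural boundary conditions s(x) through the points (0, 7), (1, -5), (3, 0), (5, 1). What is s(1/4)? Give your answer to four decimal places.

3.3608

Put m_i = s'' at the i-th knot. Here h = (1, 2, 2) and Δ = (-12, 5/2, 1/2), so the interior equations h_(i-1)·m_(i-1) + 2(h_(i-1)+h_i)·m_i + h_i·m_(i+1) = 6(Δ_i − Δ_(i-1)) read
  1·m_0 + 6·m_1 + 2·m_2 = 6(Δ_1 - Δ_0) = 87
  2·m_1 + 8·m_2 + 2·m_3 = 6(Δ_2 - Δ_1) = -12
Natural end conditions: m_0 = m_3 = 0.
Solving the tridiagonal system: m_0 = 0, m_1 = 180/11, m_2 = -123/22, m_3 = 0.
On [0, 1], s(x) = 7 - 162/11·x + 0·x² + 30/11·x³.
With x = 1/4: s(1/4) = 1183/352.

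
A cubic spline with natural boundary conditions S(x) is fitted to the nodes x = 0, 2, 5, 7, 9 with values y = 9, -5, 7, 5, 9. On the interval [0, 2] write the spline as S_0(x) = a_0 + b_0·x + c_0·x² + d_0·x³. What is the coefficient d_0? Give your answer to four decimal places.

0.7078

Write M_i for S''(x_i). With h_i = 2, 3, 2, 2 and divided differences Δ_i = -7, 4, -1, 2, the continuity of S' gives the tridiagonal system
  2·M_0 + 10·M_1 + 3·M_2 = 6(Δ_1 - Δ_0) = 66
  3·M_1 + 10·M_2 + 2·M_3 = 6(Δ_2 - Δ_1) = -30
  2·M_2 + 8·M_3 + 2·M_4 = 6(Δ_3 - Δ_2) = 18
Natural end conditions: M_0 = M_4 = 0.
Forward elimination and back-substitution give M_0 = 0, M_1 = 1461/172, M_2 = -543/86, M_3 = 1317/344, M_4 = 0.
On [0, 2], with S_0(x) = a_0 + b_0·x + c_0·x² + d_0·x³: c_0 = M_0/2 = 0, d_0 = (M_1 - M_0)/(6h_0) = 487/688, b_0 = Δ_0 - h_0(2M_0 + M_1)/6 = -1691/172.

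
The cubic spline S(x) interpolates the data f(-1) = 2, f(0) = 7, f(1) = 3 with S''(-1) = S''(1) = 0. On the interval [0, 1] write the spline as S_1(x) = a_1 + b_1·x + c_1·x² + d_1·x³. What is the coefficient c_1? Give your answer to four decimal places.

-6.7500

With M_i denoting the second derivative at x_i, h_i = 1, 1, and Δ_i = (y_(i+1) − y_i)/h_i = 5, -4:
  1·M_0 + 4·M_1 + 1·M_2 = 6(Δ_1 - Δ_0) = -54
Natural end conditions: M_0 = M_2 = 0.
Forward elimination and back-substitution give M_0 = 0, M_1 = -27/2, M_2 = 0.
On [0, 1], with S_1(x) = a_1 + b_1·x + c_1·x² + d_1·x³: c_1 = M_1/2 = -27/4, d_1 = (M_2 - M_1)/(6h_1) = 9/4, b_1 = Δ_1 - h_1(2M_1 + M_2)/6 = 1/2.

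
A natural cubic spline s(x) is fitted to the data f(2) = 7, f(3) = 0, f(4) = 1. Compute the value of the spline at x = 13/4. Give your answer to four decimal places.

With M_i denoting the second derivative at x_i, h_i = 1, 1, and Δ_i = (y_(i+1) − y_i)/h_i = -7, 1:
  1·M_0 + 4·M_1 + 1·M_2 = 6(Δ_1 - Δ_0) = 48
Natural end conditions: M_0 = M_2 = 0.
Hence M_0 = 0, M_1 = 12, M_2 = 0.
On [3, 4], s(x) = 0 - 3·(x - 3) + 6·(x - 3)² - 2·(x - 3)³.
With (x - 3) = 1/4: s(13/4) = -13/32.

-0.4063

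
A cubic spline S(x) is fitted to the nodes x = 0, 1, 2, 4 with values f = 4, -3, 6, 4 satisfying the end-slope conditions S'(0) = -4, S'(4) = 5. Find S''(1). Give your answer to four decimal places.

With m_i denoting the second derivative at x_i, h_i = 1, 1, 2, and Δ_i = (y_(i+1) − y_i)/h_i = -7, 9, -1:
  1·m_0 + 4·m_1 + 1·m_2 = 6(Δ_1 - Δ_0) = 96
  1·m_1 + 6·m_2 + 2·m_3 = 6(Δ_2 - Δ_1) = -60
Clamped end conditions give two more equations: 2h_0·m_0 + h_0·m_1 = 6(Δ_0 - S'(0)) = -18 and h_2·m_2 + 2h_2·m_3 = 6(S'(4) - Δ_2) = 36.
Solving: m_0 = -300/11, m_1 = 402/11, m_2 = -252/11, m_3 = 225/11.

36.5455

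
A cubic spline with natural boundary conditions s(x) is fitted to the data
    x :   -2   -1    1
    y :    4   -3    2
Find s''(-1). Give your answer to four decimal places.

9.5000

Write M_i for s''(x_i). With h_i = 1, 2 and divided differences Δ_i = -7, 5/2, the continuity of s' gives the tridiagonal system
  1·M_0 + 6·M_1 + 2·M_2 = 6(Δ_1 - Δ_0) = 57
Natural end conditions: M_0 = M_2 = 0.
Hence M_0 = 0, M_1 = 19/2, M_2 = 0.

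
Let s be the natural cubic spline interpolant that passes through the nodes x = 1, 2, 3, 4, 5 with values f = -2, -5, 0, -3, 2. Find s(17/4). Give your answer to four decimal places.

Put M_i = s'' at the i-th knot. Here h = (1, 1, 1, 1) and Δ = (-3, 5, -3, 5), so the interior equations h_(i-1)·M_(i-1) + 2(h_(i-1)+h_i)·M_i + h_i·M_(i+1) = 6(Δ_i − Δ_(i-1)) read
  1·M_0 + 4·M_1 + 1·M_2 = 6(Δ_1 - Δ_0) = 48
  1·M_1 + 4·M_2 + 1·M_3 = 6(Δ_2 - Δ_1) = -48
  1·M_2 + 4·M_3 + 1·M_4 = 6(Δ_3 - Δ_2) = 48
Natural end conditions: M_0 = M_4 = 0.
Hence M_0 = 0, M_1 = 120/7, M_2 = -144/7, M_3 = 120/7, M_4 = 0.
On [4, 5], s(x) = -3 - 5/7·(x - 4) + 60/7·(x - 4)² - 20/7·(x - 4)³.
With (x - 4) = 1/4: s(17/4) = -43/16.

-2.6875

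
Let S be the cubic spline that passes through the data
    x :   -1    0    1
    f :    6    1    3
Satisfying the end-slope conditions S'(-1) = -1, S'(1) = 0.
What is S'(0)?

Put σ_i = S'' at the i-th knot. Here h = (1, 1) and Δ = (-5, 2), so the interior equations h_(i-1)·σ_(i-1) + 2(h_(i-1)+h_i)·σ_i + h_i·σ_(i+1) = 6(Δ_i − Δ_(i-1)) read
  1·σ_0 + 4·σ_1 + 1·σ_2 = 6(Δ_1 - Δ_0) = 42
Clamped end conditions give two more equations: 2h_0·σ_0 + h_0·σ_1 = 6(Δ_0 - S'(-1)) = -24 and h_1·σ_1 + 2h_1·σ_2 = 6(S'(1) - Δ_1) = -12.
Forward elimination and back-substitution give σ_0 = -22, σ_1 = 20, σ_2 = -16.
On [0, 1], S'(x) = b_1 + 2c_1·x + 3d_1·x² with b_1 = Δ_1 - h_1(2σ_1 + σ_2)/6 = -2, c_1 = σ_1/2 = 10, d_1 = (σ_2 - σ_1)/(6h_1) = -6. So S'(0) = -2.

-2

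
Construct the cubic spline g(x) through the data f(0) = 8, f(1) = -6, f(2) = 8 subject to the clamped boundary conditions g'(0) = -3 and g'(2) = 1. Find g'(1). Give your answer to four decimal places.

Let M_i = g''(x_i). Step sizes h_i = 1, 1; slopes of the chords Δ_i = (y_(i+1) - y_i)/h_i = -14, 14.
  1·M_0 + 4·M_1 + 1·M_2 = 6(Δ_1 - Δ_0) = 168
Clamped end conditions give two more equations: 2h_0·M_0 + h_0·M_1 = 6(Δ_0 - g'(0)) = -66 and h_1·M_1 + 2h_1·M_2 = 6(g'(2) - Δ_1) = -78.
Forward elimination and back-substitution give M_0 = -73, M_1 = 80, M_2 = -79.
On [1, 2], g'(x) = b_1 + 2c_1·(x - 1) + 3d_1·(x - 1)² with b_1 = Δ_1 - h_1(2M_1 + M_2)/6 = 1/2, c_1 = M_1/2 = 40, d_1 = (M_2 - M_1)/(6h_1) = -53/2. So g'(1) = 1/2.

0.5000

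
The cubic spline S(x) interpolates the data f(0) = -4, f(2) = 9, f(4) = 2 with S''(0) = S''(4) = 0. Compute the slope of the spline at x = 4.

-6

Write M_i for S''(x_i). With h_i = 2, 2 and divided differences Δ_i = 13/2, -7/2, the continuity of S' gives the tridiagonal system
  2·M_0 + 8·M_1 + 2·M_2 = 6(Δ_1 - Δ_0) = -60
Natural end conditions: M_0 = M_2 = 0.
Solving: M_0 = 0, M_1 = -15/2, M_2 = 0.
On [2, 4], S'(x) = b_1 + 2c_1·(x - 2) + 3d_1·(x - 2)² with b_1 = Δ_1 - h_1(2M_1 + M_2)/6 = 3/2, c_1 = M_1/2 = -15/4, d_1 = (M_2 - M_1)/(6h_1) = 5/8. So S'(4) = -6.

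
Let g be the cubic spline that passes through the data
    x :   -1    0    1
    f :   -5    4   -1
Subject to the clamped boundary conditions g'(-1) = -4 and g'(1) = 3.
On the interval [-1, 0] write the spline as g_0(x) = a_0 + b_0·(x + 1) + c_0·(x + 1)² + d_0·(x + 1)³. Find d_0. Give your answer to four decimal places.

Let M_i = g''(x_i). Step sizes h_i = 1, 1; slopes of the chords Δ_i = (y_(i+1) - y_i)/h_i = 9, -5.
  1·M_0 + 4·M_1 + 1·M_2 = 6(Δ_1 - Δ_0) = -84
Clamped end conditions give two more equations: 2h_0·M_0 + h_0·M_1 = 6(Δ_0 - g'(-1)) = 78 and h_1·M_1 + 2h_1·M_2 = 6(g'(1) - Δ_1) = 48.
Solving the tridiagonal system: M_0 = 127/2, M_1 = -49, M_2 = 97/2.
On [-1, 0], with g_0(x) = a_0 + b_0·(x + 1) + c_0·(x + 1)² + d_0·(x + 1)³: c_0 = M_0/2 = 127/4, d_0 = (M_1 - M_0)/(6h_0) = -75/4, b_0 = Δ_0 - h_0(2M_0 + M_1)/6 = -4.

-18.7500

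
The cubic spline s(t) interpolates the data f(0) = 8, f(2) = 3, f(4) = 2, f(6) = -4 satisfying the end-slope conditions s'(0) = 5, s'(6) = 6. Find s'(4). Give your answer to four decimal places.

With σ_i denoting the second derivative at x_i, h_i = 2, 2, 2, and Δ_i = (y_(i+1) − y_i)/h_i = -5/2, -1/2, -3:
  2·σ_0 + 8·σ_1 + 2·σ_2 = 6(Δ_1 - Δ_0) = 12
  2·σ_1 + 8·σ_2 + 2·σ_3 = 6(Δ_2 - Δ_1) = -15
Clamped end conditions give two more equations: 2h_0·σ_0 + h_0·σ_1 = 6(Δ_0 - s'(0)) = -45 and h_2·σ_2 + 2h_2·σ_3 = 6(s'(6) - Δ_2) = 54.
Hence σ_0 = -223/15, σ_1 = 217/30, σ_2 = -121/15, σ_3 = 263/15.
On [4, 6], s'(t) = b_2 + 2c_2·(t - 4) + 3d_2·(t - 4)² with b_2 = Δ_2 - h_2(2σ_2 + σ_3)/6 = -52/15, c_2 = σ_2/2 = -121/30, d_2 = (σ_3 - σ_2)/(6h_2) = 32/15. So s'(4) = -52/15.

-3.4667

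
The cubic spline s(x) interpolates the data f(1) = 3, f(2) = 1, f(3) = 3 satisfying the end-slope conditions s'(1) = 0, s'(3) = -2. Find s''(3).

-19

With m_i denoting the second derivative at x_i, h_i = 1, 1, and Δ_i = (y_(i+1) − y_i)/h_i = -2, 2:
  1·m_0 + 4·m_1 + 1·m_2 = 6(Δ_1 - Δ_0) = 24
Clamped end conditions give two more equations: 2h_0·m_0 + h_0·m_1 = 6(Δ_0 - s'(1)) = -12 and h_1·m_1 + 2h_1·m_2 = 6(s'(3) - Δ_1) = -24.
Forward elimination and back-substitution give m_0 = -13, m_1 = 14, m_2 = -19.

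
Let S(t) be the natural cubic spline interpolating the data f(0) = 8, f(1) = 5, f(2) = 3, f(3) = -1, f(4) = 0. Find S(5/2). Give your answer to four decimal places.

0.8125

Write σ_i for S''(x_i). With h_i = 1, 1, 1, 1 and divided differences Δ_i = -3, -2, -4, 1, the continuity of S' gives the tridiagonal system
  1·σ_0 + 4·σ_1 + 1·σ_2 = 6(Δ_1 - Δ_0) = 6
  1·σ_1 + 4·σ_2 + 1·σ_3 = 6(Δ_2 - Δ_1) = -12
  1·σ_2 + 4·σ_3 + 1·σ_4 = 6(Δ_3 - Δ_2) = 30
Natural end conditions: σ_0 = σ_4 = 0.
Hence σ_0 = 0, σ_1 = 3, σ_2 = -6, σ_3 = 9, σ_4 = 0.
On [2, 3], S(t) = 3 - 7/2·(t - 2) - 3·(t - 2)² + 5/2·(t - 2)³.
With (t - 2) = 1/2: S(5/2) = 13/16.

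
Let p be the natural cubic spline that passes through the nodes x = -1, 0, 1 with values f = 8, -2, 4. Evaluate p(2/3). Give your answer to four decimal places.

0.8148

With M_i denoting the second derivative at x_i, h_i = 1, 1, and Δ_i = (y_(i+1) − y_i)/h_i = -10, 6:
  1·M_0 + 4·M_1 + 1·M_2 = 6(Δ_1 - Δ_0) = 96
Natural end conditions: M_0 = M_2 = 0.
Forward elimination and back-substitution give M_0 = 0, M_1 = 24, M_2 = 0.
On [0, 1], p(x) = -2 - 2·x + 12·x² - 4·x³.
With x = 2/3: p(2/3) = 22/27.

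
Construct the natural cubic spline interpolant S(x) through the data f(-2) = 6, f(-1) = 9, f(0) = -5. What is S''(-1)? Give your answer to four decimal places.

-25.5000

Put M_i = S'' at the i-th knot. Here h = (1, 1) and Δ = (3, -14), so the interior equations h_(i-1)·M_(i-1) + 2(h_(i-1)+h_i)·M_i + h_i·M_(i+1) = 6(Δ_i − Δ_(i-1)) read
  1·M_0 + 4·M_1 + 1·M_2 = 6(Δ_1 - Δ_0) = -102
Natural end conditions: M_0 = M_2 = 0.
Solving: M_0 = 0, M_1 = -51/2, M_2 = 0.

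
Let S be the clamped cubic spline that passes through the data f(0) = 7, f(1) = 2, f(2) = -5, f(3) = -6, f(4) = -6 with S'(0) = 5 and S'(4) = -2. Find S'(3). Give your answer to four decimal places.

With M_i denoting the second derivative at x_i, h_i = 1, 1, 1, 1, and Δ_i = (y_(i+1) − y_i)/h_i = -5, -7, -1, 0:
  1·M_0 + 4·M_1 + 1·M_2 = 6(Δ_1 - Δ_0) = -12
  1·M_1 + 4·M_2 + 1·M_3 = 6(Δ_2 - Δ_1) = 36
  1·M_2 + 4·M_3 + 1·M_4 = 6(Δ_3 - Δ_2) = 6
Clamped end conditions give two more equations: 2h_0·M_0 + h_0·M_1 = 6(Δ_0 - S'(0)) = -60 and h_3·M_3 + 2h_3·M_4 = 6(S'(4) - Δ_3) = -12.
Solving the tridiagonal system: M_0 = -220/7, M_1 = 20/7, M_2 = 8, M_3 = 8/7, M_4 = -46/7.
On [3, 4], S'(x) = b_3 + 2c_3·(x - 3) + 3d_3·(x - 3)² with b_3 = Δ_3 - h_3(2M_3 + M_4)/6 = 5/7, c_3 = M_3/2 = 4/7, d_3 = (M_4 - M_3)/(6h_3) = -9/7. So S'(3) = 5/7.

0.7143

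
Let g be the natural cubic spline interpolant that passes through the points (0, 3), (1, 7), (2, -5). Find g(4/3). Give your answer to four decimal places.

Put σ_i = g'' at the i-th knot. Here h = (1, 1) and Δ = (4, -12), so the interior equations h_(i-1)·σ_(i-1) + 2(h_(i-1)+h_i)·σ_i + h_i·σ_(i+1) = 6(Δ_i − Δ_(i-1)) read
  1·σ_0 + 4·σ_1 + 1·σ_2 = 6(Δ_1 - Δ_0) = -96
Natural end conditions: σ_0 = σ_2 = 0.
Solving the tridiagonal system: σ_0 = 0, σ_1 = -24, σ_2 = 0.
On [1, 2], g(x) = 7 - 4·(x - 1) - 12·(x - 1)² + 4·(x - 1)³.
With (x - 1) = 1/3: g(4/3) = 121/27.

4.4815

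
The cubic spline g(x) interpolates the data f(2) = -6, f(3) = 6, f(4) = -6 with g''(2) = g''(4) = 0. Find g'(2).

18

Write σ_i for g''(x_i). With h_i = 1, 1 and divided differences Δ_i = 12, -12, the continuity of g' gives the tridiagonal system
  1·σ_0 + 4·σ_1 + 1·σ_2 = 6(Δ_1 - Δ_0) = -144
Natural end conditions: σ_0 = σ_2 = 0.
Forward elimination and back-substitution give σ_0 = 0, σ_1 = -36, σ_2 = 0.
On [2, 3], g'(x) = b_0 + 2c_0·(x - 2) + 3d_0·(x - 2)² with b_0 = Δ_0 - h_0(2σ_0 + σ_1)/6 = 18, c_0 = σ_0/2 = 0, d_0 = (σ_1 - σ_0)/(6h_0) = -6. So g'(2) = 18.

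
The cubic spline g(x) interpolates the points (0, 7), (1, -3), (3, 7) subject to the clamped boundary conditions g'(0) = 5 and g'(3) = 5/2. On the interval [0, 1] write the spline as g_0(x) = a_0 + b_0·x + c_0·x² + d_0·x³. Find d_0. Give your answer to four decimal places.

15.4167

Let M_i = g''(x_i). Step sizes h_i = 1, 2; slopes of the chords Δ_i = (y_(i+1) - y_i)/h_i = -10, 5.
  1·M_0 + 6·M_1 + 2·M_2 = 6(Δ_1 - Δ_0) = 90
Clamped end conditions give two more equations: 2h_0·M_0 + h_0·M_1 = 6(Δ_0 - g'(0)) = -90 and h_1·M_1 + 2h_1·M_2 = 6(g'(3) - Δ_1) = -15.
Hence M_0 = -365/6, M_1 = 95/3, M_2 = -235/12.
On [0, 1], with g_0(x) = a_0 + b_0·x + c_0·x² + d_0·x³: c_0 = M_0/2 = -365/12, d_0 = (M_1 - M_0)/(6h_0) = 185/12, b_0 = Δ_0 - h_0(2M_0 + M_1)/6 = 5.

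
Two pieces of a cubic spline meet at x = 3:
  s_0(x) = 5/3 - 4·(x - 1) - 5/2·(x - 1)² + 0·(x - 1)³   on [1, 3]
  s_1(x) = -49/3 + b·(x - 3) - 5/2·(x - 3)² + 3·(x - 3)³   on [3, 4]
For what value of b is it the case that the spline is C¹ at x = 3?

s_0'(x) = -4 - 5·(x - 1) + 0·(x - 1)², so s_0'(3) = -14. On the right, s_1'(3) = b, so b = -14.

-14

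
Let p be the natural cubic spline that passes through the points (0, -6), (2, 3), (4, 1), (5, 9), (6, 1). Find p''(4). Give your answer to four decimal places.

16.4286

With σ_i denoting the second derivative at x_i, h_i = 2, 2, 1, 1, and Δ_i = (y_(i+1) − y_i)/h_i = 9/2, -1, 8, -8:
  2·σ_0 + 8·σ_1 + 2·σ_2 = 6(Δ_1 - Δ_0) = -33
  2·σ_1 + 6·σ_2 + 1·σ_3 = 6(Δ_2 - Δ_1) = 54
  1·σ_2 + 4·σ_3 + 1·σ_4 = 6(Δ_3 - Δ_2) = -96
Natural end conditions: σ_0 = σ_4 = 0.
Forward elimination and back-substitution give σ_0 = 0, σ_1 = -461/56, σ_2 = 115/7, σ_3 = -787/28, σ_4 = 0.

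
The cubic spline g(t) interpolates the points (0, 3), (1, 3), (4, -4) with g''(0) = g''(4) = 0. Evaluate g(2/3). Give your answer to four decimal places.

3.1080

Let m_i = g''(x_i). Step sizes h_i = 1, 3; slopes of the chords Δ_i = (y_(i+1) - y_i)/h_i = 0, -7/3.
  1·m_0 + 8·m_1 + 3·m_2 = 6(Δ_1 - Δ_0) = -14
Natural end conditions: m_0 = m_2 = 0.
Solving: m_0 = 0, m_1 = -7/4, m_2 = 0.
On [0, 1], g(t) = 3 + 7/24·t + 0·t² - 7/24·t³.
With t = 2/3: g(2/3) = 1007/324.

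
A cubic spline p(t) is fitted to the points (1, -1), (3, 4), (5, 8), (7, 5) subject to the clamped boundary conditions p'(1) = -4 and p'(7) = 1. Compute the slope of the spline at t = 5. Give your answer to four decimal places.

Let M_i = p''(x_i). Step sizes h_i = 2, 2, 2; slopes of the chords Δ_i = (y_(i+1) - y_i)/h_i = 5/2, 2, -3/2.
  2·M_0 + 8·M_1 + 2·M_2 = 6(Δ_1 - Δ_0) = -3
  2·M_1 + 8·M_2 + 2·M_3 = 6(Δ_2 - Δ_1) = -21
Clamped end conditions give two more equations: 2h_0·M_0 + h_0·M_1 = 6(Δ_0 - p'(1)) = 39 and h_2·M_2 + 2h_2·M_3 = 6(p'(7) - Δ_2) = 15.
Solving: M_0 = 163/15, M_1 = -67/30, M_2 = -103/30, M_3 = 82/15.
On [5, 7], p'(t) = b_2 + 2c_2·(t - 5) + 3d_2·(t - 5)² with b_2 = Δ_2 - h_2(2M_2 + M_3)/6 = -31/30, c_2 = M_2/2 = -103/60, d_2 = (M_3 - M_2)/(6h_2) = 89/120. So p'(5) = -31/30.

-1.0333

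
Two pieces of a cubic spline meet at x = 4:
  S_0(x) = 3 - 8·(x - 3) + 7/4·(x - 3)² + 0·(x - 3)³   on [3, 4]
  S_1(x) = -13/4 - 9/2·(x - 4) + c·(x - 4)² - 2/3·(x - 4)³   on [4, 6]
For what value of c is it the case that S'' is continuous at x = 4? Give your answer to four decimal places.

S_0''(x) = 7/2 + 0·(x - 3), so S_0''(4) = 7/2. On the right, S_1''(4) = 2c, so c = 7/4.

1.7500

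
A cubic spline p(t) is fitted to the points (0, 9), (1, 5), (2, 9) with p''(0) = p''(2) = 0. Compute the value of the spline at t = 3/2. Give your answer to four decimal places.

6.2500

Put M_i = p'' at the i-th knot. Here h = (1, 1) and Δ = (-4, 4), so the interior equations h_(i-1)·M_(i-1) + 2(h_(i-1)+h_i)·M_i + h_i·M_(i+1) = 6(Δ_i − Δ_(i-1)) read
  1·M_0 + 4·M_1 + 1·M_2 = 6(Δ_1 - Δ_0) = 48
Natural end conditions: M_0 = M_2 = 0.
Solving the tridiagonal system: M_0 = 0, M_1 = 12, M_2 = 0.
On [1, 2], p(t) = 5 + 0·(t - 1) + 6·(t - 1)² - 2·(t - 1)³.
With (t - 1) = 1/2: p(3/2) = 25/4.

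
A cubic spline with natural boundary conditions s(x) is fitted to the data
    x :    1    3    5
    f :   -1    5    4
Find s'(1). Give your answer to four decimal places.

3.8750

Write σ_i for s''(x_i). With h_i = 2, 2 and divided differences Δ_i = 3, -1/2, the continuity of s' gives the tridiagonal system
  2·σ_0 + 8·σ_1 + 2·σ_2 = 6(Δ_1 - Δ_0) = -21
Natural end conditions: σ_0 = σ_2 = 0.
Hence σ_0 = 0, σ_1 = -21/8, σ_2 = 0.
On [1, 3], s'(x) = b_0 + 2c_0·(x - 1) + 3d_0·(x - 1)² with b_0 = Δ_0 - h_0(2σ_0 + σ_1)/6 = 31/8, c_0 = σ_0/2 = 0, d_0 = (σ_1 - σ_0)/(6h_0) = -7/32. So s'(1) = 31/8.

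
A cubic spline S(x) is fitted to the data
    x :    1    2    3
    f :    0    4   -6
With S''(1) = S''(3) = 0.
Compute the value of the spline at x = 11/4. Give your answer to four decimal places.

-2.6797

With m_i denoting the second derivative at x_i, h_i = 1, 1, and Δ_i = (y_(i+1) − y_i)/h_i = 4, -10:
  1·m_0 + 4·m_1 + 1·m_2 = 6(Δ_1 - Δ_0) = -84
Natural end conditions: m_0 = m_2 = 0.
Solving the tridiagonal system: m_0 = 0, m_1 = -21, m_2 = 0.
On [2, 3], S(x) = 4 - 3·(x - 2) - 21/2·(x - 2)² + 7/2·(x - 2)³.
With (x - 2) = 3/4: S(11/4) = -343/128.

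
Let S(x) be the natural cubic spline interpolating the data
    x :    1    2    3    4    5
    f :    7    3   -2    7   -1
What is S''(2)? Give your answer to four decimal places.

Write σ_i for S''(x_i). With h_i = 1, 1, 1, 1 and divided differences Δ_i = -4, -5, 9, -8, the continuity of S' gives the tridiagonal system
  1·σ_0 + 4·σ_1 + 1·σ_2 = 6(Δ_1 - Δ_0) = -6
  1·σ_1 + 4·σ_2 + 1·σ_3 = 6(Δ_2 - Δ_1) = 84
  1·σ_2 + 4·σ_3 + 1·σ_4 = 6(Δ_3 - Δ_2) = -102
Natural end conditions: σ_0 = σ_4 = 0.
Solving the tridiagonal system: σ_0 = 0, σ_1 = -66/7, σ_2 = 222/7, σ_3 = -234/7, σ_4 = 0.

-9.4286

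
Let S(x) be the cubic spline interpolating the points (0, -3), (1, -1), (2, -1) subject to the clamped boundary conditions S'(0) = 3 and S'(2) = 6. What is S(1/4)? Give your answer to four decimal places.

Let m_i = S''(x_i). Step sizes h_i = 1, 1; slopes of the chords Δ_i = (y_(i+1) - y_i)/h_i = 2, 0.
  1·m_0 + 4·m_1 + 1·m_2 = 6(Δ_1 - Δ_0) = -12
Clamped end conditions give two more equations: 2h_0·m_0 + h_0·m_1 = 6(Δ_0 - S'(0)) = -6 and h_1·m_1 + 2h_1·m_2 = 6(S'(2) - Δ_1) = 36.
Solving: m_0 = 3/2, m_1 = -9, m_2 = 45/2.
On [0, 1], S(x) = -3 + 3·x + 3/4·x² - 7/4·x³.
With x = 1/4: S(1/4) = -571/256.

-2.2305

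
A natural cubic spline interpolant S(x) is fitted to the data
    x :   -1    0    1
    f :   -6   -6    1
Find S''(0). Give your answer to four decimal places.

10.5000

Let σ_i = S''(x_i). Step sizes h_i = 1, 1; slopes of the chords Δ_i = (y_(i+1) - y_i)/h_i = 0, 7.
  1·σ_0 + 4·σ_1 + 1·σ_2 = 6(Δ_1 - Δ_0) = 42
Natural end conditions: σ_0 = σ_2 = 0.
Hence σ_0 = 0, σ_1 = 21/2, σ_2 = 0.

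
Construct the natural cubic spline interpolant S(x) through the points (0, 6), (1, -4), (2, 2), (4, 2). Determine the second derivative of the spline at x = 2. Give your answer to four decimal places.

-10.4348

Write m_i for S''(x_i). With h_i = 1, 1, 2 and divided differences Δ_i = -10, 6, 0, the continuity of S' gives the tridiagonal system
  1·m_0 + 4·m_1 + 1·m_2 = 6(Δ_1 - Δ_0) = 96
  1·m_1 + 6·m_2 + 2·m_3 = 6(Δ_2 - Δ_1) = -36
Natural end conditions: m_0 = m_3 = 0.
Hence m_0 = 0, m_1 = 612/23, m_2 = -240/23, m_3 = 0.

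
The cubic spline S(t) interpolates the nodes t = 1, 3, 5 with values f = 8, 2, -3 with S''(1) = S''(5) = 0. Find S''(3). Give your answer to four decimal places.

0.3750

Write M_i for S''(x_i). With h_i = 2, 2 and divided differences Δ_i = -3, -5/2, the continuity of S' gives the tridiagonal system
  2·M_0 + 8·M_1 + 2·M_2 = 6(Δ_1 - Δ_0) = 3
Natural end conditions: M_0 = M_2 = 0.
Forward elimination and back-substitution give M_0 = 0, M_1 = 3/8, M_2 = 0.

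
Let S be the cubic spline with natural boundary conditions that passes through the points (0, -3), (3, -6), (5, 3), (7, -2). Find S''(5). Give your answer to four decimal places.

Let m_i = S''(x_i). Step sizes h_i = 3, 2, 2; slopes of the chords Δ_i = (y_(i+1) - y_i)/h_i = -1, 9/2, -5/2.
  3·m_0 + 10·m_1 + 2·m_2 = 6(Δ_1 - Δ_0) = 33
  2·m_1 + 8·m_2 + 2·m_3 = 6(Δ_2 - Δ_1) = -42
Natural end conditions: m_0 = m_3 = 0.
Forward elimination and back-substitution give m_0 = 0, m_1 = 87/19, m_2 = -243/38, m_3 = 0.

-6.3947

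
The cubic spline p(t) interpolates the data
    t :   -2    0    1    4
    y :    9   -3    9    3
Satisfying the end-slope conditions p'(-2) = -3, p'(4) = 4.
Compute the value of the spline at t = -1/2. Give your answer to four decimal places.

With M_i denoting the second derivative at x_i, h_i = 2, 1, 3, and Δ_i = (y_(i+1) − y_i)/h_i = -6, 12, -2:
  2·M_0 + 6·M_1 + 1·M_2 = 6(Δ_1 - Δ_0) = 108
  1·M_1 + 8·M_2 + 3·M_3 = 6(Δ_2 - Δ_1) = -84
Clamped end conditions give two more equations: 2h_0·M_0 + h_0·M_1 = 6(Δ_0 - p'(-2)) = -18 and h_2·M_2 + 2h_2·M_3 = 6(p'(4) - Δ_2) = 36.
Solving the tridiagonal system: M_0 = -382/21, M_1 = 575/21, M_2 = -418/21, M_3 = 335/21.
On [-2, 0], p(t) = 9 - 3·(t + 2) - 191/21·(t + 2)² + 319/84·(t + 2)³.
With (t + 2) = 3/2: p(-1/2) = -705/224.

-3.1473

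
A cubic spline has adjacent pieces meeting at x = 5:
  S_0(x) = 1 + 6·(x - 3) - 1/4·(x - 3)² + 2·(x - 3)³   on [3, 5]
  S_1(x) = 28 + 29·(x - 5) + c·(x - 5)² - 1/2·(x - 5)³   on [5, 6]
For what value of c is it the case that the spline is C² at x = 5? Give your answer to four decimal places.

S_0''(x) = -1/2 + 12·(x - 3), so S_0''(5) = 47/2. On the right, S_1''(5) = 2c, so c = 47/4.

11.7500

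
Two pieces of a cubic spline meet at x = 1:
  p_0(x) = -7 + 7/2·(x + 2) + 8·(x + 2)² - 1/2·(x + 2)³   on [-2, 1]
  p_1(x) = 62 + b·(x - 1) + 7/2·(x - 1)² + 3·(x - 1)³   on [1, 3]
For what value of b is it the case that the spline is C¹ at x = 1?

p_0'(x) = 7/2 + 16·(x + 2) - 3/2·(x + 2)², so p_0'(1) = 38. On the right, p_1'(1) = b, so b = 38.

38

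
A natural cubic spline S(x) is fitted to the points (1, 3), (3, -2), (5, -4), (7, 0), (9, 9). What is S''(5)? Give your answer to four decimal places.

1.7143

Let M_i = S''(x_i). Step sizes h_i = 2, 2, 2, 2; slopes of the chords Δ_i = (y_(i+1) - y_i)/h_i = -5/2, -1, 2, 9/2.
  2·M_0 + 8·M_1 + 2·M_2 = 6(Δ_1 - Δ_0) = 9
  2·M_1 + 8·M_2 + 2·M_3 = 6(Δ_2 - Δ_1) = 18
  2·M_2 + 8·M_3 + 2·M_4 = 6(Δ_3 - Δ_2) = 15
Natural end conditions: M_0 = M_4 = 0.
Hence M_0 = 0, M_1 = 39/56, M_2 = 12/7, M_3 = 81/56, M_4 = 0.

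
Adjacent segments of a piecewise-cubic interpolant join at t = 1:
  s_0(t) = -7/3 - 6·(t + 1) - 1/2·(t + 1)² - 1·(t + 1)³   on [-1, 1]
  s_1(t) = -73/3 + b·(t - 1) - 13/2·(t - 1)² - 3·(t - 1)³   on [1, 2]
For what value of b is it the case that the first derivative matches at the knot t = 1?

-20

s_0'(t) = -6 - 1·(t + 1) - 3·(t + 1)², so s_0'(1) = -20. On the right, s_1'(1) = b, so b = -20.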